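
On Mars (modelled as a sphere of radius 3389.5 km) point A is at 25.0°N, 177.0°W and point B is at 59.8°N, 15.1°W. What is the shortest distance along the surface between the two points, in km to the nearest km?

Let φ₁ = 0.4363 rad, φ₂ = 1.0437 rad, and Δλ = 2.8257 rad.
Haversine: a = sin²(Δφ/2) + cos φ₁ cos φ₂ sin²(Δλ/2) = 0.0894 + (0.9063)(0.5030)(0.9753) = 0.53404.
Central angle c = 2·arcsin(√a) = 1.63892 rad.
Distance = R·c = 3389.5 × 1.6389 ≈ 5555 km.

5555 km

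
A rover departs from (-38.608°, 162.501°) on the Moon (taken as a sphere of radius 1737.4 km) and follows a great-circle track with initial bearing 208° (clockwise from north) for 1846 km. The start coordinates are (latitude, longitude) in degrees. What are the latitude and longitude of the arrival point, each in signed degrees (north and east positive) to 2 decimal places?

Angular distance δ = d/R = 1846/1737.4 = 1.06251 rad; initial bearing θ = 3.6303 rad.
sin φ₂ = sin φ₁ cos δ + cos φ₁ sin δ cos θ = (-0.6240)(0.4867) + (0.7814)(0.8736)(-0.8829) = -0.9064, so φ₂ = -65.02°.
Δλ = atan2(sin θ sin δ cos φ₁, cos δ − sin φ₁ sin φ₂) = atan2(-0.3205, -0.0789) = -103.833°.
λ₂ = 162.501° − 103.833° = 58.67°.

-65.02°, 58.67°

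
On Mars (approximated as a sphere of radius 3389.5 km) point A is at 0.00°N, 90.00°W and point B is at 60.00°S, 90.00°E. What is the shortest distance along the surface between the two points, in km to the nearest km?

Let φ₁ = 0.0000 rad, φ₂ = -1.0472 rad, and Δλ = -3.1416 rad.
Haversine: a = sin²(Δφ/2) + cos φ₁ cos φ₂ sin²(Δλ/2) = 0.2500 + (1.0000)(0.5000)(1.0000) = 0.75000.
Central angle c = 2·arcsin(√a) = 2.09440 rad.
Distance = R·c = 3389.5 × 2.0944 ≈ 7099 km.

7099 km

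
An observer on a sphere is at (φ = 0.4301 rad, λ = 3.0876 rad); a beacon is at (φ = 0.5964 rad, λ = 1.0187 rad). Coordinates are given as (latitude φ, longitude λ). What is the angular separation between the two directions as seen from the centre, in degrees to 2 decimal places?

97.19°

In radians: φ₁ = 0.4301, φ₂ = 0.5964, Δλ = -118.539° = -2.0689 rad.
Haversine: a = sin²(Δφ/2) + cos φ₁ cos φ₂ sin²(Δλ/2) = 0.0069 + (0.9089)(0.8274)(0.7389) = 0.56254.
Central angle c = 2·arcsin(√a) = 1.69621 rad.
So the angular separation is 97.19°.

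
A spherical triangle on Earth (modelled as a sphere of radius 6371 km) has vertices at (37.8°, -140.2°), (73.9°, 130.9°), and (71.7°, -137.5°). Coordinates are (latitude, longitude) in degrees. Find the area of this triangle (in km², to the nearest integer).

Side lengths (central angles): a = 0.4281, b = 0.5922, c = 0.9359 rad; semiperimeter s = 0.9781.
By l'Huilier's theorem, tan(E/4) = √[tan(s/2) tan((s−a)/2) tan((s−b)/2) tan((s−c)/2)], giving spherical excess E = 0.0995 rad.
Area = E·R² = 0.0995 × (6371)² ≈ 4037454 km².

4037454 km²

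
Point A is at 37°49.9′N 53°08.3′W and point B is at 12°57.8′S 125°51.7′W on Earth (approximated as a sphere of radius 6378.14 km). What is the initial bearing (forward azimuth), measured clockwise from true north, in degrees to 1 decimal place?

With φ₁ = 0.6603, φ₂ = -0.2263, Δλ = -1.2693 rad, the forward-azimuth formula gives
θ = atan2( sin Δλ cos φ₂ , cos φ₁ sin φ₂ − sin φ₁ cos φ₂ cos Δλ ) = atan2(-0.9305, -0.3547) = -110.86°.
Adding 360° brings this into [0°, 360°): 249.1°.

249.1°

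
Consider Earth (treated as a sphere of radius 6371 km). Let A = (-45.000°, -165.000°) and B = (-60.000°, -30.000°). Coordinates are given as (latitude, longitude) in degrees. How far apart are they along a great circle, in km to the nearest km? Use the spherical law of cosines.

In radians: φ₁ = -0.7854, φ₂ = -1.0472, Δλ = 135.000° = 2.3562 rad.
cos c = sin φ₁ sin φ₂ + cos φ₁ cos φ₂ cos Δλ = (-0.7071)(-0.8660) + (0.7071)(0.5000)(-0.7071) = 0.36237,
so c = arccos(0.36237) = 1.19998 rad.
Distance = R·c = 6371 × 1.2000 ≈ 7645 km.

7645 km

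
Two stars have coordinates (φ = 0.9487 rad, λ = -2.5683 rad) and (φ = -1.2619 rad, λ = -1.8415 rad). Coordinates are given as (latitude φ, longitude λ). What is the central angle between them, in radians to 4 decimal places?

In radians: φ₁ = 0.9487, φ₂ = -1.2619, Δλ = 41.643° = 0.7268 rad.
Haversine: a = sin²(Δφ/2) + cos φ₁ cos φ₂ sin²(Δλ/2) = 0.7985 + (0.5827)(0.3040)(0.1263) = 0.82090.
Central angle c = 2·arcsin(√a) = 2.26765 rad.
So the angular separation is 2.2676 rad.

2.2676 rad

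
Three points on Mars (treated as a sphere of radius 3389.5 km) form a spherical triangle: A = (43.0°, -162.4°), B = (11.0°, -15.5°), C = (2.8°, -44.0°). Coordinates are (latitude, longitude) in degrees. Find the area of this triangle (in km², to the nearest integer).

8528627 km²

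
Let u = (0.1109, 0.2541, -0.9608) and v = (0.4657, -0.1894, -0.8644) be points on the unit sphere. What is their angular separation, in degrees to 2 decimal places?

u·v = 0.8340; |u| = 1.0000, |v| = 1.0000.
cos θ = (u·v)/(|u||v|) = 0.8341, so θ = 33.48°.

33.48°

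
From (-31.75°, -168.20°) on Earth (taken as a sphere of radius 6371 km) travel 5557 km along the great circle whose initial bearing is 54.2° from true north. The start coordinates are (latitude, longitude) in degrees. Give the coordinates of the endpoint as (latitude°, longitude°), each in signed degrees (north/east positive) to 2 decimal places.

2.44°, -129.76°

Angular distance δ = d/R = 5557/6371 = 0.87223 rad; initial bearing θ = 0.9460 rad.
sin φ₂ = sin φ₁ cos δ + cos φ₁ sin δ cos θ = (-0.5262)(0.6431) + (0.8504)(0.7658)(0.5850) = 0.0425, so φ₂ = 2.44°.
Δλ = atan2(sin θ sin δ cos φ₁, cos δ − sin φ₁ sin φ₂) = atan2(0.5281, 0.6655) = 38.437°.
λ₂ = -168.200° + 38.437° = -129.76°.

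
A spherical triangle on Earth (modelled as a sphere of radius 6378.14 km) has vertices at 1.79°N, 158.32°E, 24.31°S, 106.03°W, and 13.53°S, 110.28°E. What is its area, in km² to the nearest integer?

42169526 km²

Side lengths (central angles): a = 2.2366, b = 0.8731, c = 1.6735 rad; semiperimeter s = 2.3916.
By l'Huilier's theorem, tan(E/4) = √[tan(s/2) tan((s−a)/2) tan((s−b)/2) tan((s−c)/2)], giving spherical excess E = 1.0366 rad.
Area = E·R² = 1.0366 × (6378.14)² ≈ 42169526 km².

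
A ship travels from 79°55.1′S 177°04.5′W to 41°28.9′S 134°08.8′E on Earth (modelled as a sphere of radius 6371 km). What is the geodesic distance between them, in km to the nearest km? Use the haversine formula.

4714 km

Let φ₁ = -1.3948 rad, φ₂ = -0.7240 rad, and Δλ = -0.8513 rad.
Haversine: a = sin²(Δφ/2) + cos φ₁ cos φ₂ sin²(Δλ/2) = 0.1084 + (0.1751)(0.7492)(0.1705) = 0.13071.
Central angle c = 2·arcsin(√a) = 0.73985 rad.
Distance = R·c = 6371 × 0.7398 ≈ 4714 km.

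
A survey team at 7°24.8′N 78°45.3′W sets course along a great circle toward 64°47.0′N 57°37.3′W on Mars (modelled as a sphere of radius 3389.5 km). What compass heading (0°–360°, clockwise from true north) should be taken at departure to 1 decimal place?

With φ₁ = 0.1294, φ₂ = 1.1307, Δλ = 0.3688 rad, the forward-azimuth formula gives
θ = atan2( sin Δλ cos φ₂ , cos φ₁ sin φ₂ − sin φ₁ cos φ₂ cos Δλ ) = atan2(0.1536, 0.8459) = 10.29°.
So the initial bearing is 10.3°.

10.3°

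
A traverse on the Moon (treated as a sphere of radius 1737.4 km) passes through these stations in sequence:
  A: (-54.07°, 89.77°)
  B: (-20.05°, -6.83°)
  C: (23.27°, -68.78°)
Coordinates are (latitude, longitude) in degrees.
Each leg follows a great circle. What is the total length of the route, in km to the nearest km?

Leg A→B: central angle 1.3549 rad, distance 2354.0 km.
Leg B→C: central angle 1.2970 rad, distance 2253.5 km.
Total: 2354.0 + 2253.5 ≈ 4607 km.

4607 km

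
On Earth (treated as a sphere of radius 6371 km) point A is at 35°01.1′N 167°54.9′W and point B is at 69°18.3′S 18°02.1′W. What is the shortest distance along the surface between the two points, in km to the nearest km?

15781 km

In radians: φ₁ = 0.6112, φ₂ = -1.2096, Δλ = 149.880° = 2.6159 rad.
cos c = sin φ₁ sin φ₂ + cos φ₁ cos φ₂ cos Δλ = (0.5738)(-0.9355) + (0.8190)(0.3534)(-0.8650) = -0.78715,
so c = arccos(-0.78715) = 2.47697 rad.
Distance = R·c = 6371 × 2.4770 ≈ 15781 km.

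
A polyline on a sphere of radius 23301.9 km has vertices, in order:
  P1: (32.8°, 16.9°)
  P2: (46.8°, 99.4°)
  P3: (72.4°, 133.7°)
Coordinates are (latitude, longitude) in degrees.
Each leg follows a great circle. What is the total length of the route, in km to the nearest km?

Leg P1→P2: central angle 1.0815 rad, distance 25201.3 km.
Leg P2→P3: central angle 0.5240 rad, distance 12209.6 km.
Total: 25201.3 + 12209.6 ≈ 37411 km.

37411 km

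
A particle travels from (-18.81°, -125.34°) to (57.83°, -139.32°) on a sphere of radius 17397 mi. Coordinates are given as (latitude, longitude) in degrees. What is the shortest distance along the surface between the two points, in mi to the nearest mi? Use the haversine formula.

Let φ₁ = -0.3283 rad, φ₂ = 1.0093 rad, and Δλ = -0.2440 rad.
Haversine: a = sin²(Δφ/2) + cos φ₁ cos φ₂ sin²(Δλ/2) = 0.3845 + (0.9466)(0.5324)(0.0148) = 0.39193.
Central angle c = 2·arcsin(√a) = 1.35294 rad.
Distance = R·c = 17397 × 1.3529 ≈ 23537 mi.

23537 mi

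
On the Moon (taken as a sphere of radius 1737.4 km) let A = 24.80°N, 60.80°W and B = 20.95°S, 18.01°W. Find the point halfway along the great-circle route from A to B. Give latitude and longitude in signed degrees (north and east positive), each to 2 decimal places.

The central angle between A and B is δ = 1.0791 rad.
With f = 0.5, the slerp weights are sin((1−f)δ)/sin δ = 0.5828 and sin(fδ)/sin δ = 0.5828.
Weighted sum of the unit vectors: (0.5828)·(0.4429,-0.7924,0.4195) + (0.5828)·(0.8881,-0.2887,-0.3576) = (0.7757, -0.6301, 0.0361).
Converting back: φ = atan2(z, √(x²+y²)) = 2.07°, λ = atan2(y, x) = -39.09°.

2.07°, -39.09°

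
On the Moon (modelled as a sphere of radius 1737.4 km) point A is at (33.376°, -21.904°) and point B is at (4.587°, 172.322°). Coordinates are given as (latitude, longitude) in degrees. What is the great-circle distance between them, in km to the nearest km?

Let φ₁ = 0.5825 rad, φ₂ = 0.0801 rad, and Δλ = -2.8933 rad.
cos c = sin φ₁ sin φ₂ + cos φ₁ cos φ₂ cos Δλ = (0.5501)(0.0800) + (0.8351)(0.9968)(-0.9693) = -0.76288,
so c = arccos(-0.76288) = 2.43855 rad.
Distance = R·c = 1737.4 × 2.4386 ≈ 4237 km.

4237 km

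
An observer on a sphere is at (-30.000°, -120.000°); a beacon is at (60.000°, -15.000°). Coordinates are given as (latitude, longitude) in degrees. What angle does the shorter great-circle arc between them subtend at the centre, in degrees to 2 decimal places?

In radians: φ₁ = -0.5236, φ₂ = 1.0472, Δλ = 105.000° = 1.8326 rad.
cos c = sin φ₁ sin φ₂ + cos φ₁ cos φ₂ cos Δλ = (-0.5000)(0.8660) + (0.8660)(0.5000)(-0.2588) = -0.54508,
so c = arccos(-0.54508) = 2.14729 rad.
So the angular separation is 123.03°.

123.03°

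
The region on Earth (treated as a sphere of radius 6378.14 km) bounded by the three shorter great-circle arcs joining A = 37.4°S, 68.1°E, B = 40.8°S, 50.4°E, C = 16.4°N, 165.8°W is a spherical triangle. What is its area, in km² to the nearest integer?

Side lengths (central angles): a = 2.4504, b = 2.2402, c = 0.2465 rad; semiperimeter s = 2.4686.
By l'Huilier's theorem, tan(E/4) = √[tan(s/2) tan((s−a)/2) tan((s−b)/2) tan((s−c)/2)], giving spherical excess E = 0.3093 rad.
Area = E·R² = 0.3093 × (6378.14)² ≈ 12583017 km².

12583017 km²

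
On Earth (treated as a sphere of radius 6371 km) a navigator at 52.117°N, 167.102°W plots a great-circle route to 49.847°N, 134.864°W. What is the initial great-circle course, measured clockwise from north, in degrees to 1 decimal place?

83.6°

Δλ = 32.238° = 0.5627 rad.
y = sin Δλ · cos φ₂ = (0.5334)(0.6448) = 0.3440
x = cos φ₁ sin φ₂ − sin φ₁ cos φ₂ cos Δλ = (0.6141)(0.7643) − (0.7893)(0.6448)(0.8458) = 0.0389
θ = atan2(y, x) = 83.56°, so the bearing is 83.6°.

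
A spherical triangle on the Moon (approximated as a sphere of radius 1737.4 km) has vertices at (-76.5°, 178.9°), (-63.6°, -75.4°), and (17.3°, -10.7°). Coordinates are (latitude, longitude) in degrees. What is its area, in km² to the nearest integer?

Side lengths (central angles): a = 1.6558, b = 2.1047, c = 0.5682 rad; semiperimeter s = 2.1644.
By l'Huilier's theorem, tan(E/4) = √[tan(s/2) tan((s−a)/2) tan((s−b)/2) tan((s−c)/2)], giving spherical excess E = 0.4868 rad.
Area = E·R² = 0.4868 × (1737.4)² ≈ 1469564 km².

1469564 km²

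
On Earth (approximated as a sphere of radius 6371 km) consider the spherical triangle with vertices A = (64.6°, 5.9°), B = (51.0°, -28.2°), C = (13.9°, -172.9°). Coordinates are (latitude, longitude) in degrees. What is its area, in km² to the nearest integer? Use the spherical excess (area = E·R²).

19609615 km²

Side lengths (central angles): a = 1.8880, b = 1.7714, c = 0.3883 rad; semiperimeter s = 2.0238.
By l'Huilier's theorem, tan(E/4) = √[tan(s/2) tan((s−a)/2) tan((s−b)/2) tan((s−c)/2)], giving spherical excess E = 0.4831 rad.
Area = E·R² = 0.4831 × (6371)² ≈ 19609615 km².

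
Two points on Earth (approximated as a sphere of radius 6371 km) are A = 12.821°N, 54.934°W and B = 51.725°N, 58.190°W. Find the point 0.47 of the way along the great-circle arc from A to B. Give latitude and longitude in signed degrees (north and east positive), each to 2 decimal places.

The central angle between A and B is δ = 0.6806 rad.
With f = 0.47, the slerp weights are sin((1−f)δ)/sin δ = 0.5609 and sin(fδ)/sin δ = 0.4997.
Weighted sum of the unit vectors: (0.5609)·(0.5602,-0.7981,0.2219) + (0.4997)·(0.3265,-0.5264,0.7850) = (0.4774, -0.7107, 0.5168).
Converting back: φ = atan2(z, √(x²+y²)) = 31.12°, λ = atan2(y, x) = -56.11°.

31.12°, -56.11°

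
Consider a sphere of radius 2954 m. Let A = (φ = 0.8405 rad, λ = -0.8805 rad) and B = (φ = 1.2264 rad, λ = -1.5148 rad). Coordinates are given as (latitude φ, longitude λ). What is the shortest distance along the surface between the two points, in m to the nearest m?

1445 m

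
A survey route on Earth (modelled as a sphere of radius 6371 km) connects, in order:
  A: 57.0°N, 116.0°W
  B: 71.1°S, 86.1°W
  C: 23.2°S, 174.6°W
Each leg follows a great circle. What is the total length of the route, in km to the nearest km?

21957 km

Leg A→B: central angle 2.2660 rad, distance 14436.5 km.
Leg B→C: central angle 1.1805 rad, distance 7520.7 km.
Total: 14436.5 + 7520.7 ≈ 21957 km.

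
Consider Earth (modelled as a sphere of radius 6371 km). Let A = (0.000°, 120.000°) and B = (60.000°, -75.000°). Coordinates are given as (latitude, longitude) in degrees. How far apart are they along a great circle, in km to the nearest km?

Let φ₁ = 0.0000 rad, φ₂ = 1.0472 rad, and Δλ = 2.8798 rad.
Haversine: a = sin²(Δφ/2) + cos φ₁ cos φ₂ sin²(Δλ/2) = 0.2500 + (1.0000)(0.5000)(0.9830) = 0.74148.
Central angle c = 2·arcsin(√a) = 2.07483 rad.
Distance = R·c = 6371 × 2.0748 ≈ 13219 km.

13219 km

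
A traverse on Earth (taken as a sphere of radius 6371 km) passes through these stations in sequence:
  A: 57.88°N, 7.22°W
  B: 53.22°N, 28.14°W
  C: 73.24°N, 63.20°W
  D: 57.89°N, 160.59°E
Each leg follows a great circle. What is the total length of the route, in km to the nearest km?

Leg A→B: central angle 0.2209 rad, distance 1407.1 km.
Leg B→C: central angle 0.4317 rad, distance 2750.5 km.
Leg C→D: central angle 0.7948 rad, distance 5063.9 km.
Total: 1407.1 + 2750.5 + 5063.9 ≈ 9222 km.

9222 km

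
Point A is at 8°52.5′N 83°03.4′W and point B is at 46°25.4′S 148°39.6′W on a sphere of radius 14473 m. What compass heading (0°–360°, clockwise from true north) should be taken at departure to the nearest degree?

220°

With φ₁ = 0.1549, φ₂ = -0.8102, Δλ = -1.1450 rad, the forward-azimuth formula gives
θ = atan2( sin Δλ cos φ₂ , cos φ₁ sin φ₂ − sin φ₁ cos φ₂ cos Δλ ) = atan2(-0.6278, -0.7597) = -140.43°.
Adding 360° brings this into [0°, 360°): 220°.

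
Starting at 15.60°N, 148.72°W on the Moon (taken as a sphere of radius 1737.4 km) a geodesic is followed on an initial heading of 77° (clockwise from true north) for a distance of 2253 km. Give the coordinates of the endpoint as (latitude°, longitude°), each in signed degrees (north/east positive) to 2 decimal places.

16.34°, -70.90°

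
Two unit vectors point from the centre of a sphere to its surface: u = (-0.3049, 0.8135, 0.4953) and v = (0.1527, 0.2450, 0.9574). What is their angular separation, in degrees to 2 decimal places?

u·v = 0.6269; |u| = 1.0000, |v| = 1.0000.
cos θ = (u·v)/(|u||v|) = 0.6269, so θ = 51.18°.

51.18°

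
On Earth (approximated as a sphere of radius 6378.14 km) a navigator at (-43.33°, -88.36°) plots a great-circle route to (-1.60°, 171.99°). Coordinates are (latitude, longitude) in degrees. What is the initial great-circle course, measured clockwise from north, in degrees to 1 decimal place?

With φ₁ = -0.7563, φ₂ = -0.0279, Δλ = -1.7392 rad, the forward-azimuth formula gives
θ = atan2( sin Δλ cos φ₂ , cos φ₁ sin φ₂ − sin φ₁ cos φ₂ cos Δλ ) = atan2(-0.9855, -0.1353) = -97.82°.
Adding 360° brings this into [0°, 360°): 262.2°.

262.2°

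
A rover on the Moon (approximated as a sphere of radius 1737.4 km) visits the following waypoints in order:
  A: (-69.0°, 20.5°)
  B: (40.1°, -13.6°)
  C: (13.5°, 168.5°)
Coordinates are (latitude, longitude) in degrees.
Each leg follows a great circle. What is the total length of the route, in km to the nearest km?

Leg A→B: central angle 1.9545 rad, distance 3395.7 km.
Leg B→C: central angle 2.2055 rad, distance 3831.8 km.
Total: 3395.7 + 3831.8 ≈ 7228 km.

7228 km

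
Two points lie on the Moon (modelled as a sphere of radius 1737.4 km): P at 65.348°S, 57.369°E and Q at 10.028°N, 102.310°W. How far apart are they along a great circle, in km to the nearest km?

3727 km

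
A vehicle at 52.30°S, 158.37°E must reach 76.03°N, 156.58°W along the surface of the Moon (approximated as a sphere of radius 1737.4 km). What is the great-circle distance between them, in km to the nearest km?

3990 km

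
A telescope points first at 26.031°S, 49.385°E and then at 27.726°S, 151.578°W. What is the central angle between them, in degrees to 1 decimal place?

In radians: φ₁ = -0.4543, φ₂ = -0.4839, Δλ = 159.037° = 2.7757 rad.
cos c = sin φ₁ sin φ₂ + cos φ₁ cos φ₂ cos Δλ = (-0.4389)(-0.4652) + (0.8986)(0.8852)(-0.9338) = -0.53857,
so c = arccos(-0.53857) = 2.13953 rad.
So the angular separation is 122.6°.

122.6°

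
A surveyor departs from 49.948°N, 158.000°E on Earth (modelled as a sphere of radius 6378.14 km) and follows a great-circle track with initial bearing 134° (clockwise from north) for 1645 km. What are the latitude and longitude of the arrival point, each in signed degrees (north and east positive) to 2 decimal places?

38.77°, 171.61°

Angular distance δ = d/R = 1645/6378.14 = 0.25791 rad; initial bearing θ = 2.3387 rad.
sin φ₂ = sin φ₁ cos δ + cos φ₁ sin δ cos θ = (0.7655)(0.9669) + (0.6435)(0.2551)(-0.6947) = 0.6261, so φ₂ = 38.77°.
Δλ = atan2(sin θ sin δ cos φ₁, cos δ − sin φ₁ sin φ₂) = atan2(0.1181, 0.4876) = 13.610°.
λ₂ = 158.000° + 13.610° = 171.61°.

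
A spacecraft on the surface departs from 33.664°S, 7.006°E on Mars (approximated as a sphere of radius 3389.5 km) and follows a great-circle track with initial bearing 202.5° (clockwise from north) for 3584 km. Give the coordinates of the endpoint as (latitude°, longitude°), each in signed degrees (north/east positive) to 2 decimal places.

-70.40°, -89.38°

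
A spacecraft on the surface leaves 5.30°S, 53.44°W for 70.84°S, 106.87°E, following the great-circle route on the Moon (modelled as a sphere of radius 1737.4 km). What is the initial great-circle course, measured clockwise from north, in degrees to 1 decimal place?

Δλ = 160.310° = 2.7979 rad.
y = sin Δλ · cos φ₂ = (0.3369)(0.3282) = 0.1106
x = cos φ₁ sin φ₂ − sin φ₁ cos φ₂ cos Δλ = (0.9957)(-0.9446) − (-0.0924)(0.3282)(-0.9415) = -0.9691
θ = atan2(y, x) = 173.49°, so the bearing is 173.5°.

173.5°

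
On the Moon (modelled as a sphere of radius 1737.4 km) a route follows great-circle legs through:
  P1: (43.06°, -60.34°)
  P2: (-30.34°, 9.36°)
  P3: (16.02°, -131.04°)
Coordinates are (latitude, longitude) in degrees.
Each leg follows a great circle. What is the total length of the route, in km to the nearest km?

7228 km

Leg P1→P2: central angle 1.6972 rad, distance 2948.8 km.
Leg P2→P3: central angle 2.4632 rad, distance 4279.5 km.
Total: 2948.8 + 4279.5 ≈ 7228 km.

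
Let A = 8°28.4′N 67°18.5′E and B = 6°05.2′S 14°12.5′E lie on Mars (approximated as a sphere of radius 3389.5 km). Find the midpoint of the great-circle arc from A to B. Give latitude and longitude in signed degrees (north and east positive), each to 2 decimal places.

Central angle δ = 0.9583 rad. Interpolating on the sphere with fraction f = 0.5:
P = [sin((1−f)δ)·A + sin(fδ)·B] / sin δ = 0.5635·A + 0.5635·B in Cartesian coordinates,
giving P = (0.7581, 0.6517, 0.0233), i.e. latitude 1.33°, longitude 40.68°.

1.33°, 40.68°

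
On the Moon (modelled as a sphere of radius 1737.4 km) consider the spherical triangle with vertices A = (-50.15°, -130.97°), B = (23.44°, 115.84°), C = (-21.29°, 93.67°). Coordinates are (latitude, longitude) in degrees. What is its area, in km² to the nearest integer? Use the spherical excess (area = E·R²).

3408600 km²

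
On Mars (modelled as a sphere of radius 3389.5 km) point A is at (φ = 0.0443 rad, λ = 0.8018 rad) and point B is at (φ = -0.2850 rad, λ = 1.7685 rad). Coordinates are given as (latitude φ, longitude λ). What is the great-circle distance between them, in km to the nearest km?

In radians: φ₁ = 0.0443, φ₂ = -0.2850, Δλ = 55.388° = 0.9667 rad.
Haversine: a = sin²(Δφ/2) + cos φ₁ cos φ₂ sin²(Δλ/2) = 0.0269 + (0.9990)(0.9597)(0.2160) = 0.23394.
Central angle c = 2·arcsin(√a) = 1.00969 rad.
Distance = R·c = 3389.5 × 1.0097 ≈ 3422 km.

3422 km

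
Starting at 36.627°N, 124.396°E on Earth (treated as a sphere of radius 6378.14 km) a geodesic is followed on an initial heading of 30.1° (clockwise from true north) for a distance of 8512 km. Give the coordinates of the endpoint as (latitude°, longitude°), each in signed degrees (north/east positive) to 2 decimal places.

54.55°, -112.82°

Angular distance δ = d/R = 8512/6378.14 = 1.33456 rad; initial bearing θ = 0.5253 rad.
sin φ₂ = sin φ₁ cos δ + cos φ₁ sin δ cos θ = (0.5966)(0.2340) + (0.8025)(0.9722)(0.8652) = 0.8147, so φ₂ = 54.55°.
Δλ = atan2(sin θ sin δ cos φ₁, cos δ − sin φ₁ sin φ₂) = atan2(0.3913, -0.2520) = 122.780°.
λ₂ = 124.396° + 122.780° = 247.18° → -112.82° after wrapping to (−180°, 180°].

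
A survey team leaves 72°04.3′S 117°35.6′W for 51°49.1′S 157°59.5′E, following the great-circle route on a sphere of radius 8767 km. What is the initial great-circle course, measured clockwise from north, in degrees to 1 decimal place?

253.3°

With φ₁ = -1.2579, φ₂ = -0.9044, Δλ = -1.4733 rad, the forward-azimuth formula gives
θ = atan2( sin Δλ cos φ₂ , cos φ₁ sin φ₂ − sin φ₁ cos φ₂ cos Δλ ) = atan2(-0.6152, -0.1847) = -106.71°.
Adding 360° brings this into [0°, 360°): 253.3°.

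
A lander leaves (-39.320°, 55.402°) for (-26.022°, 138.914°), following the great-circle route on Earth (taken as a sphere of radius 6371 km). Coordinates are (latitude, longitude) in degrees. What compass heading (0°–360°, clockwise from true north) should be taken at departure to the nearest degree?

107°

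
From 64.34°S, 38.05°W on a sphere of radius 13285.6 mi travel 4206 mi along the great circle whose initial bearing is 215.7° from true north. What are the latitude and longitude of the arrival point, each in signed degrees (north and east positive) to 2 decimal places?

Angular distance δ = d/R = 4206/13285.6 = 0.31658 rad; initial bearing θ = 3.7647 rad.
sin φ₂ = sin φ₁ cos δ + cos φ₁ sin δ cos θ = (-0.9014)(0.9503) + (0.4330)(0.3113)(-0.8121) = -0.9661, so φ₂ = -75.03°.
Δλ = atan2(sin θ sin δ cos φ₁, cos δ − sin φ₁ sin φ₂) = atan2(-0.0787, 0.0795) = -44.693°.
λ₂ = -38.050° − 44.693° = -82.74°.

-75.03°, -82.74°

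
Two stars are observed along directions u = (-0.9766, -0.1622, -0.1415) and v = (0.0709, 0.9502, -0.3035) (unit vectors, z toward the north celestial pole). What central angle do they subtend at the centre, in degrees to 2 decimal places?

u·v = -0.1804; |u| = 1.0000, |v| = 1.0000.
cos θ = (u·v)/(|u||v|) = -0.1804, so θ = 100.39°.

100.39°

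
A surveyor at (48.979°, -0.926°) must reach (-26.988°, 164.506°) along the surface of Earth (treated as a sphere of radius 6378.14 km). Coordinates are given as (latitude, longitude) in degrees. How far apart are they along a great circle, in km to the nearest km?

Let φ₁ = 0.8548 rad, φ₂ = -0.4710 rad, and Δλ = 2.8873 rad.
cos c = sin φ₁ sin φ₂ + cos φ₁ cos φ₂ cos Δλ = (0.7545)(-0.4538) + (0.6563)(0.8911)(-0.9678) = -0.90844,
so c = arccos(-0.90844) = 2.71033 rad.
Distance = R·c = 6378.14 × 2.7103 ≈ 17287 km.

17287 km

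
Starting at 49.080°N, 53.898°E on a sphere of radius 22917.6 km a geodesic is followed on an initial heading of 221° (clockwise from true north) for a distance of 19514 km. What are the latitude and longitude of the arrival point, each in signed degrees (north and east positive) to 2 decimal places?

Angular distance δ = d/R = 19514/22917.6 = 0.85149 rad; initial bearing θ = 3.8572 rad.
sin φ₂ = sin φ₁ cos δ + cos φ₁ sin δ cos θ = (0.7556)(0.6589) + (0.6550)(0.7523)(-0.7547) = 0.1260, so φ₂ = 7.24°.
Δλ = atan2(sin θ sin δ cos φ₁, cos δ − sin φ₁ sin φ₂) = atan2(-0.3233, 0.5637) = -29.834°.
λ₂ = 53.898° − 29.834° = 24.06°.

7.24°, 24.06°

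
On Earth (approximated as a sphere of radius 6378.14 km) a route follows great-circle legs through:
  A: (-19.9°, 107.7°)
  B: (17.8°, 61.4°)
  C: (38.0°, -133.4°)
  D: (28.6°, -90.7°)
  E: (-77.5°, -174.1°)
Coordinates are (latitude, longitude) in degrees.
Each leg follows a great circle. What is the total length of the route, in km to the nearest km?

37242 km

Leg A→B: central angle 1.0304 rad, distance 6572.0 km.
Leg B→C: central angle 2.1379 rad, distance 13635.8 km.
Leg C→D: central angle 0.6382 rad, distance 4070.5 km.
Leg D→E: central angle 2.0325 rad, distance 12963.8 km.
Total: 6572.0 + 13635.8 + 4070.5 + 12963.8 ≈ 37242 km.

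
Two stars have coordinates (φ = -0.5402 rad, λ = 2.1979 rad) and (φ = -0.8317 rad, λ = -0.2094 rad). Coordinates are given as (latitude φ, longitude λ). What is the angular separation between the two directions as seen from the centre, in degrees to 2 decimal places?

92.79°

In radians: φ₁ = -0.5402, φ₂ = -0.8317, Δλ = -137.928° = -2.4073 rad.
cos c = sin φ₁ sin φ₂ + cos φ₁ cos φ₂ cos Δλ = (-0.5143)(-0.7391) + (0.8576)(0.6736)(-0.7423) = -0.04872,
so c = arccos(-0.04872) = 1.61953 rad.
So the angular separation is 92.79°.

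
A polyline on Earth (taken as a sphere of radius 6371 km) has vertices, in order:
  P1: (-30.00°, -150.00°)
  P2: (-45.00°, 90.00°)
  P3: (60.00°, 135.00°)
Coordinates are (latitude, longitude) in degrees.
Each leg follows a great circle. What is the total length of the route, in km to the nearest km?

22076 km

Leg P1→P2: central angle 1.5234 rad, distance 9705.7 km.
Leg P2→P3: central angle 1.9416 rad, distance 12370.0 km.
Total: 9705.7 + 12370.0 ≈ 22076 km.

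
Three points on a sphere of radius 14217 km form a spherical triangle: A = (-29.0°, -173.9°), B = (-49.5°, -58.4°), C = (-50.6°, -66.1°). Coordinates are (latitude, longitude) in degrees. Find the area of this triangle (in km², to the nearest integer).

5656456 km²

Side lengths (central angles): a = 0.0884, b = 1.3644, c = 1.4464 rad; semiperimeter s = 1.4496.
By l'Huilier's theorem, tan(E/4) = √[tan(s/2) tan((s−a)/2) tan((s−b)/2) tan((s−c)/2)], giving spherical excess E = 0.0280 rad.
Area = E·R² = 0.0280 × (14217)² ≈ 5656456 km².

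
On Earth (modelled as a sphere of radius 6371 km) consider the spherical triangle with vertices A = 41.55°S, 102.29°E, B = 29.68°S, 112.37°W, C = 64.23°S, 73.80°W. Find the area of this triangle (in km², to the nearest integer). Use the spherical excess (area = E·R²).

Side lengths (central angles): a = 0.7359, b = 1.2946, c = 1.7787 rad; semiperimeter s = 1.9046.
By l'Huilier's theorem, tan(E/4) = √[tan(s/2) tan((s−a)/2) tan((s−b)/2) tan((s−c)/2)], giving spherical excess E = 0.5399 rad.
Area = E·R² = 0.5399 × (6371)² ≈ 21915328 km².

21915328 km²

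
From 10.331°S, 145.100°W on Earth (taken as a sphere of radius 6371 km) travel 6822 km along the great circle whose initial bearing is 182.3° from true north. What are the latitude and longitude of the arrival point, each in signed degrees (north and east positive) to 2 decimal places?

Angular distance δ = d/R = 6822/6371 = 1.07079 rad; initial bearing θ = 3.1817 rad.
sin φ₂ = sin φ₁ cos δ + cos φ₁ sin δ cos θ = (-0.1793)(0.4794) + (0.9838)(0.8776)(-0.9992) = -0.9486, so φ₂ = -71.56°.
Δλ = atan2(sin θ sin δ cos φ₁, cos δ − sin φ₁ sin φ₂) = atan2(-0.0346, 0.3093) = -6.391°.
λ₂ = -145.100° − 6.391° = -151.49°.

-71.56°, -151.49°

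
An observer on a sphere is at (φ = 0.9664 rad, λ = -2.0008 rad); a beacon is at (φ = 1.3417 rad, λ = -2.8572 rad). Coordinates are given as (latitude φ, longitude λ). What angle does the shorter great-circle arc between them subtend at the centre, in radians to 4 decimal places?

0.4824 rad

In radians: φ₁ = 0.9664, φ₂ = 1.3417, Δλ = -49.068° = -0.8564 rad.
Haversine: a = sin²(Δφ/2) + cos φ₁ cos φ₂ sin²(Δλ/2) = 0.0348 + (0.5683)(0.2271)(0.1724) = 0.05705.
Central angle c = 2·arcsin(√a) = 0.48237 rad.
So the angular separation is 0.4824 rad.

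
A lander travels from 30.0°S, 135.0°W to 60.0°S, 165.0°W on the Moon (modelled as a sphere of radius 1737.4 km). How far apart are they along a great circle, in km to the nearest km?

1095 km

In radians: φ₁ = -0.5236, φ₂ = -1.0472, Δλ = -30.000° = -0.5236 rad.
cos c = sin φ₁ sin φ₂ + cos φ₁ cos φ₂ cos Δλ = (-0.5000)(-0.8660) + (0.8660)(0.5000)(0.8660) = 0.80801,
so c = arccos(0.80801) = 0.63003 rad.
Distance = R·c = 1737.4 × 0.6300 ≈ 1095 km.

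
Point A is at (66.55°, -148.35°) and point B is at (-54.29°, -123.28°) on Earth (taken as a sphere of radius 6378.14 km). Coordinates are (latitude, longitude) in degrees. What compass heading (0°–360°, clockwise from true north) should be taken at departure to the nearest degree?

Δλ = 25.070° = 0.4376 rad.
y = sin Δλ · cos φ₂ = (0.4237)(0.5837) = 0.2473
x = cos φ₁ sin φ₂ − sin φ₁ cos φ₂ cos Δλ = (0.3979)(-0.8120) − (0.9174)(0.5837)(0.9058) = -0.8082
θ = atan2(y, x) = 162.98°, so the bearing is 163°.

163°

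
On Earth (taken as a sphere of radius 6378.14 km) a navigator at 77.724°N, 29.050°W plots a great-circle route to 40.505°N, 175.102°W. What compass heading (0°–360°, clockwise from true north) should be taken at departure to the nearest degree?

Δλ = -146.052° = -2.5491 rad.
y = sin Δλ · cos φ₂ = (-0.5584)(0.7603) = -0.4246
x = cos φ₁ sin φ₂ − sin φ₁ cos φ₂ cos Δλ = (0.2126)(0.6495) − (0.9771)(0.7603)(-0.8295) = 0.7544
θ = atan2(y, x) = -29.37°; adding 360° gives 331°.

331°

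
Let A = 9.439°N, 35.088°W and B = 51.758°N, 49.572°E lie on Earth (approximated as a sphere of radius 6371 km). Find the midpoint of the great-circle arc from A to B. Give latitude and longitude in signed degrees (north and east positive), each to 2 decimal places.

Central angle δ = 1.3841 rad. Interpolating on the sphere with fraction f = 0.5:
P = [sin((1−f)δ)·A + sin(fδ)·B] / sin δ = 0.6494·A + 0.6494·B in Cartesian coordinates,
giving P = (0.7849, -0.0623, 0.6165), i.e. latitude 38.06°, longitude -4.54°.

38.06°, -4.54°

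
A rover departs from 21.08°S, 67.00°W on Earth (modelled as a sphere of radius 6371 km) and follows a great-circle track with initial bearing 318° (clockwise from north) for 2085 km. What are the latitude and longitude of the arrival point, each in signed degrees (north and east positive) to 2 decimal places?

-6.76°, -79.51°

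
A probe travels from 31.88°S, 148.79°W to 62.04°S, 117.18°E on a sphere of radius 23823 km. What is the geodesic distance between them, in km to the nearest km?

With latitudes φ₁ = -31.880°, φ₂ = -62.040° and longitude difference Δλ = -94.030°:
Haversine: a = sin²(Δφ/2) + cos φ₁ cos φ₂ sin²(Δλ/2) = 0.0677 + (0.8492)(0.4689)(0.5351) = 0.28074.
Central angle c = 2·arcsin(√a) = 1.11685 rad.
Distance = R·c = 23823 × 1.1169 ≈ 26607 km.

26607 km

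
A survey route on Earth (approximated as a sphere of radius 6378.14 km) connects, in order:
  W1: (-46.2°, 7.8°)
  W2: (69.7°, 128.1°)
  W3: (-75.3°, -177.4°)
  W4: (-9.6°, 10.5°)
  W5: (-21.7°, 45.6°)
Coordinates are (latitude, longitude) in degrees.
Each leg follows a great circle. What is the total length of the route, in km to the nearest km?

47041 km

Leg W1→W2: central angle 2.4949 rad, distance 15912.8 km.
Leg W2→W3: central angle 2.5984 rad, distance 16573.0 km.
Leg W3→W4: central angle 1.6574 rad, distance 10571.3 km.
Leg W4→W5: central angle 0.6246 rad, distance 3983.9 km.
Total: 15912.8 + 16573.0 + 10571.3 + 3983.9 ≈ 47041 km.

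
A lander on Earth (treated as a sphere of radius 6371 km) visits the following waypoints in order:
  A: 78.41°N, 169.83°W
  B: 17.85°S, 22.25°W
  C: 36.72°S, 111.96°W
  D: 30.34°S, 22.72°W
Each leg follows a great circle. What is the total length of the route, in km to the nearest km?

Leg A→B: central angle 2.0507 rad, distance 13065.1 km.
Leg B→C: central angle 1.3826 rad, distance 8808.2 km.
Leg C→D: central angle 1.2543 rad, distance 7991.4 km.
Total: 13065.1 + 8808.2 + 7991.4 ≈ 29865 km.

29865 km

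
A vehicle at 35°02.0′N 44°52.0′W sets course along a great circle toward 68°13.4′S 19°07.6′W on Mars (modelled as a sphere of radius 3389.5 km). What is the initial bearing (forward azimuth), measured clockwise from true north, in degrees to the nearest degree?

With φ₁ = 0.6114, φ₂ = -1.1907, Δλ = 0.4492 rad, the forward-azimuth formula gives
θ = atan2( sin Δλ cos φ₂ , cos φ₁ sin φ₂ − sin φ₁ cos φ₂ cos Δλ ) = atan2(0.1611, -0.9522) = 170.40°.
So the initial bearing is 170°.

170°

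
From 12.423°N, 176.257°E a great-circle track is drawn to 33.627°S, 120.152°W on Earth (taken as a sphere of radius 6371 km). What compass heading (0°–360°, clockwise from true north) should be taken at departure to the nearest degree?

130°

Δλ = 63.591° = 1.1099 rad.
y = sin Δλ · cos φ₂ = (0.8956)(0.8327) = 0.7458
x = cos φ₁ sin φ₂ − sin φ₁ cos φ₂ cos Δλ = (0.9766)(-0.5538) − (0.2151)(0.8327)(0.4448) = -0.6205
θ = atan2(y, x) = 129.76°, so the bearing is 130°.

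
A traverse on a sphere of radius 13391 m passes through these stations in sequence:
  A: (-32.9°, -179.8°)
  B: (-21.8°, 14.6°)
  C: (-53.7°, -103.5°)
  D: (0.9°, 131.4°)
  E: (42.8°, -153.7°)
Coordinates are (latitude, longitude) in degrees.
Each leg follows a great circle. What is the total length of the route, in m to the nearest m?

93560 m

Leg A→B: central angle 2.1572 rad, distance 28887.0 m.
Leg B→C: central angle 1.5304 rad, distance 20493.5 m.
Leg C→D: central angle 1.9316 rad, distance 25866.1 m.
Leg D→E: central angle 1.3676 rad, distance 18313.7 m.
Total: 28887.0 + 20493.5 + 25866.1 + 18313.7 ≈ 93560 m.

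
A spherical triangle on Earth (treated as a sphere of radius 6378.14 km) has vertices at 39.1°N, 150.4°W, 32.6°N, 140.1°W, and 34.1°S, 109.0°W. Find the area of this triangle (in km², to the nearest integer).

2272593 km²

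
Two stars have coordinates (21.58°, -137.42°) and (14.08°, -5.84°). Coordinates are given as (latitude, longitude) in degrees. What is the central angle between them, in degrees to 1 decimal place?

Let φ₁ = 0.3766 rad, φ₂ = 0.2457 rad, and Δλ = 2.2965 rad.
cos c = sin φ₁ sin φ₂ + cos φ₁ cos φ₂ cos Δλ = (0.3678)(0.2433) + (0.9299)(0.9700)(-0.6637) = -0.50913,
so c = arccos(-0.50913) = 2.10497 rad.
So the angular separation is 120.6°.

120.6°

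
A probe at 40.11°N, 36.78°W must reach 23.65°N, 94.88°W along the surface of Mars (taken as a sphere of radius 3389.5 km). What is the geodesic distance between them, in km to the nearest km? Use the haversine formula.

3020 km

In radians: φ₁ = 0.7001, φ₂ = 0.4128, Δλ = -58.100° = -1.0140 rad.
Haversine: a = sin²(Δφ/2) + cos φ₁ cos φ₂ sin²(Δλ/2) = 0.0205 + (0.7648)(0.9160)(0.2358) = 0.18567.
Central angle c = 2·arcsin(√a) = 0.89098 rad.
Distance = R·c = 3389.5 × 0.8910 ≈ 3020 km.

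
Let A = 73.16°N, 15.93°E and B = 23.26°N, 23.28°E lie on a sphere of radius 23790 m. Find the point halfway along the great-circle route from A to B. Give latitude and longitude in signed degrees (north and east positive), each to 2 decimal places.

48.25°, 21.52°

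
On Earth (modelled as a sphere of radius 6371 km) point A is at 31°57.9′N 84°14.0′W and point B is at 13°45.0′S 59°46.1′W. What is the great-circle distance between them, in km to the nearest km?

In radians: φ₁ = 0.5579, φ₂ = -0.2400, Δλ = 24.465° = 0.4270 rad.
cos c = sin φ₁ sin φ₂ + cos φ₁ cos φ₂ cos Δλ = (0.5294)(-0.2377) + (0.8484)(0.9713)(0.9102) = 0.62424,
so c = arccos(0.62424) = 0.89664 rad.
Distance = R·c = 6371 × 0.8966 ≈ 5712 km.

5712 km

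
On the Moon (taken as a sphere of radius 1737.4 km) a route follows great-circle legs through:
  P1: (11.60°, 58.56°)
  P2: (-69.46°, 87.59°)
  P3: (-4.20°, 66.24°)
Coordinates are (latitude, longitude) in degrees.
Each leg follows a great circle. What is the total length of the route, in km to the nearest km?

4558 km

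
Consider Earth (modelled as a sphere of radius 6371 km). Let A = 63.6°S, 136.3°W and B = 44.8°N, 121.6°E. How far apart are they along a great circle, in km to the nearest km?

14923 km

In radians: φ₁ = -1.1100, φ₂ = 0.7819, Δλ = -102.100° = -1.7820 rad.
cos c = sin φ₁ sin φ₂ + cos φ₁ cos φ₂ cos Δλ = (-0.8957)(0.7046) + (0.4446)(0.7096)(-0.2096) = -0.69728,
so c = arccos(-0.69728) = 2.34240 rad.
Distance = R·c = 6371 × 2.3424 ≈ 14923 km.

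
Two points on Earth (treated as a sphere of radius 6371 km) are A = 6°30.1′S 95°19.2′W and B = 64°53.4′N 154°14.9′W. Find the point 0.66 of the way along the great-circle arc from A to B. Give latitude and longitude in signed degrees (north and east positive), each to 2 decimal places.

43.86°, -119.90°

The central angle between A and B is δ = 1.4555 rad.
With f = 0.66, the slerp weights are sin((1−f)δ)/sin δ = 0.4781 and sin(fδ)/sin δ = 0.8250.
Weighted sum of the unit vectors: (0.4781)·(-0.0921,-0.9893,-0.1132) + (0.8250)·(-0.3822,-0.1844,0.9055) = (-0.3594, -0.6251, 0.6929).
Converting back: φ = atan2(z, √(x²+y²)) = 43.86°, λ = atan2(y, x) = -119.90°.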